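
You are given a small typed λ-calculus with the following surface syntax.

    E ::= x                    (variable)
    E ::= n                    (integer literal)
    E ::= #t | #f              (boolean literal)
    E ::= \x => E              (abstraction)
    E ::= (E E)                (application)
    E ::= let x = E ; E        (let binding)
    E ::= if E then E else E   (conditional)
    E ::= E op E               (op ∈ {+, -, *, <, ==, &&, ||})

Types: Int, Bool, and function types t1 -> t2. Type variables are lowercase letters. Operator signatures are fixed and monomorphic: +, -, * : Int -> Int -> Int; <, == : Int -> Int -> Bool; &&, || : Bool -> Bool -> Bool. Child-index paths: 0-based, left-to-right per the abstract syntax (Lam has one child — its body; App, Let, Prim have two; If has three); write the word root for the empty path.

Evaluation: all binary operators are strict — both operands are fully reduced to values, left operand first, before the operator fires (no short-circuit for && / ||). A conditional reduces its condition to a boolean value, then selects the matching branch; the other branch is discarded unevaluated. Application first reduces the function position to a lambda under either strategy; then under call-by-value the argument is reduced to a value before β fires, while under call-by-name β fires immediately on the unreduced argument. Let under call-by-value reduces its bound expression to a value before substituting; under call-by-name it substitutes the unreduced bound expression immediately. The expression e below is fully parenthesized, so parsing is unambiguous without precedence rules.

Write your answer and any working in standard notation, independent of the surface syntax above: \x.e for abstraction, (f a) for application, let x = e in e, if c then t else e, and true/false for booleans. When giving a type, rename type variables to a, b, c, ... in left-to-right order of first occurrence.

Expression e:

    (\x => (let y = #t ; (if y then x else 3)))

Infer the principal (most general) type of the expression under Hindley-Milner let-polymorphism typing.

Derivation:
let y : Bool
y : Bool
  unify Bool ~ Bool
x : a
  unify a ~ Int
\x._ : Int -> Int

Answer: Int -> Int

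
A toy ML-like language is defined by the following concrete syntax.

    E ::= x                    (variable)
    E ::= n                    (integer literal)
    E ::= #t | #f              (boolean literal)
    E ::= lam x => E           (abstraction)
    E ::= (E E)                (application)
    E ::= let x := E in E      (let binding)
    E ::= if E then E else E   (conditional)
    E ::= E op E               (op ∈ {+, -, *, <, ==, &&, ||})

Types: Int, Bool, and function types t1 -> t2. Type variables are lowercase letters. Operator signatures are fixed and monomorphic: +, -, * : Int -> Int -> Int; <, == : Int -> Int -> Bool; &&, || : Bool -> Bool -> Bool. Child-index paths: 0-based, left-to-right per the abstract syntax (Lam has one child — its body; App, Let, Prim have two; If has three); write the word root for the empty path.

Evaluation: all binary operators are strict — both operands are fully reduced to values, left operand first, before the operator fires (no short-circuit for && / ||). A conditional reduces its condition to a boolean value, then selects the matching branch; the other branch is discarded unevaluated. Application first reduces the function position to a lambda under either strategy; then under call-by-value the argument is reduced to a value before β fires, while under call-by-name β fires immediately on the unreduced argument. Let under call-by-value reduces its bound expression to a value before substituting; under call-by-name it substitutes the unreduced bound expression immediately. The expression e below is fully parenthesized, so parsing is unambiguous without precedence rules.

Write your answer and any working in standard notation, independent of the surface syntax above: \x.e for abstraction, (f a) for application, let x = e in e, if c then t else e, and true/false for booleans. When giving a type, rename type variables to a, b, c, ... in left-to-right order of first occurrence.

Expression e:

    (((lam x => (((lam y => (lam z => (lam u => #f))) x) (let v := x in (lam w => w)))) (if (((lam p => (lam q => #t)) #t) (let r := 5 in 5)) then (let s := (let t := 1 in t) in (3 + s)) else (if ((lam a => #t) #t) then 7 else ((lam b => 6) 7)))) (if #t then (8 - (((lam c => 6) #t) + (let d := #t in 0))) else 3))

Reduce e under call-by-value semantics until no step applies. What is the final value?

Trace:
step 0: (((\x.(((\y.(\z.(\u.false))) x) (let v = x in (\w.w)))) (if (((\p.(\q.true)) true) (let r = 5 in 5)) then (let s = (let t = 1 in t) in (3 + s)) else (if ((\a.true) true) then 7 else ((\b.6) 7)))) (if true then (8 - (((\c.6) true) + (let d = true in 0))) else 3))
step 1: [beta@0.1.0.0] (((\x.(((\y.(\z.(\u.false))) x) (let v = x in (\w.w)))) (if ((\q.true) (let r = 5 in 5)) then (let s = (let t = 1 in t) in (3 + s)) else (if ((\a.true) true) then 7 else ((\b.6) 7)))) (if true then (8 - (((\c.6) true) + (let d = true in 0))) else 3))
step 2: [let@0.1.0.1] (((\x.(((\y.(\z.(\u.false))) x) (let v = x in (\w.w)))) (if ((\q.true) 5) then (let s = (let t = 1 in t) in (3 + s)) else (if ((\a.true) true) then 7 else ((\b.6) 7)))) (if true then (8 - (((\c.6) true) + (let d = true in 0))) else 3))
step 3: [beta@0.1.0] (((\x.(((\y.(\z.(\u.false))) x) (let v = x in (\w.w)))) (if true then (let s = (let t = 1 in t) in (3 + s)) else (if ((\a.true) true) then 7 else ((\b.6) 7)))) (if true then (8 - (((\c.6) true) + (let d = true in 0))) else 3))
step 4: [if@0.1] (((\x.(((\y.(\z.(\u.false))) x) (let v = x in (\w.w)))) (let s = (let t = 1 in t) in (3 + s))) (if true then (8 - (((\c.6) true) + (let d = true in 0))) else 3))
step 5: [let@0.1.0] (((\x.(((\y.(\z.(\u.false))) x) (let v = x in (\w.w)))) (let s = 1 in (3 + s))) (if true then (8 - (((\c.6) true) + (let d = true in 0))) else 3))
step 6: [let@0.1] (((\x.(((\y.(\z.(\u.false))) x) (let v = x in (\w.w)))) (3 + 1)) (if true then (8 - (((\c.6) true) + (let d = true in 0))) else 3))
step 7: [delta@0.1] (((\x.(((\y.(\z.(\u.false))) x) (let v = x in (\w.w)))) 4) (if true then (8 - (((\c.6) true) + (let d = true in 0))) else 3))
step 8: [beta@0] ((((\y.(\z.(\u.false))) 4) (let v = 4 in (\w.w))) (if true then (8 - (((\c.6) true) + (let d = true in 0))) else 3))
step 9: [beta@0.0] (((\z.(\u.false)) (let v = 4 in (\w.w))) (if true then (8 - (((\c.6) true) + (let d = true in 0))) else 3))
step 10: [let@0.1] (((\z.(\u.false)) (\w.w)) (if true then (8 - (((\c.6) true) + (let d = true in 0))) else 3))
step 11: [beta@0] ((\u.false) (if true then (8 - (((\c.6) true) + (let d = true in 0))) else 3))
step 12: [if@1] ((\u.false) (8 - (((\c.6) true) + (let d = true in 0))))
step 13: [beta@1.1.0] ((\u.false) (8 - (6 + (let d = true in 0))))
step 14: [let@1.1.1] ((\u.false) (8 - (6 + 0)))
step 15: [delta@1.1] ((\u.false) (8 - 6))
step 16: [delta@1] ((\u.false) 2)
step 17: [beta@root] false

Answer: false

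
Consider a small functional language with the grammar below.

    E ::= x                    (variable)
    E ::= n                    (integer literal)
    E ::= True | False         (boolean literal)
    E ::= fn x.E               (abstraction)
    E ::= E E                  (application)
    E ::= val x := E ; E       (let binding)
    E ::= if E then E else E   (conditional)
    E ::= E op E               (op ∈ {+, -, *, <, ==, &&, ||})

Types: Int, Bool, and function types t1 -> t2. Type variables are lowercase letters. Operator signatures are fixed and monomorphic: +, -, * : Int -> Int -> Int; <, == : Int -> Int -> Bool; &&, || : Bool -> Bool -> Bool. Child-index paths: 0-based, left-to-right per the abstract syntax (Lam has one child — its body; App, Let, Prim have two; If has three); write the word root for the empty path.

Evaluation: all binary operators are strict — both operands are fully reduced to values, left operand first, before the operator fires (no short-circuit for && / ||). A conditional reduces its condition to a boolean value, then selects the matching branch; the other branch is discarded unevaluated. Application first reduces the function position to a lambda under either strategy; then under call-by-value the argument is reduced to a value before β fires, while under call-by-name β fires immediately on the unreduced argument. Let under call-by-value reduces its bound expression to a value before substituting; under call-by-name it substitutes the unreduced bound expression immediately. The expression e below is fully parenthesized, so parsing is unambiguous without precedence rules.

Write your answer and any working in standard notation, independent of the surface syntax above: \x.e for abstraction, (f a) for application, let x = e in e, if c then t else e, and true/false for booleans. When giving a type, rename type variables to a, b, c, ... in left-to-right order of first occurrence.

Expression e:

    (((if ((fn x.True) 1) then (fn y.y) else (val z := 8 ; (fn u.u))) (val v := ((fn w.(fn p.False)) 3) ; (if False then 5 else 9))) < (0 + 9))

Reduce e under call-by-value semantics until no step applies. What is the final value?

Trace:
step 0: (((if ((\x.true) 1) then (\y.y) else (let z = 8 in (\u.u))) (let v = ((\w.(\p.false)) 3) in (if false then 5 else 9))) < (0 + 9))
step 1: [beta@0.0.0] (((if true then (\y.y) else (let z = 8 in (\u.u))) (let v = ((\w.(\p.false)) 3) in (if false then 5 else 9))) < (0 + 9))
step 2: [if@0.0] (((\y.y) (let v = ((\w.(\p.false)) 3) in (if false then 5 else 9))) < (0 + 9))
step 3: [beta@0.1.0] (((\y.y) (let v = (\p.false) in (if false then 5 else 9))) < (0 + 9))
step 4: [let@0.1] (((\y.y) (if false then 5 else 9)) < (0 + 9))
step 5: [if@0.1] (((\y.y) 9) < (0 + 9))
step 6: [beta@0] (9 < (0 + 9))
step 7: [delta@1] (9 < 9)
step 8: [delta@root] false

Answer: false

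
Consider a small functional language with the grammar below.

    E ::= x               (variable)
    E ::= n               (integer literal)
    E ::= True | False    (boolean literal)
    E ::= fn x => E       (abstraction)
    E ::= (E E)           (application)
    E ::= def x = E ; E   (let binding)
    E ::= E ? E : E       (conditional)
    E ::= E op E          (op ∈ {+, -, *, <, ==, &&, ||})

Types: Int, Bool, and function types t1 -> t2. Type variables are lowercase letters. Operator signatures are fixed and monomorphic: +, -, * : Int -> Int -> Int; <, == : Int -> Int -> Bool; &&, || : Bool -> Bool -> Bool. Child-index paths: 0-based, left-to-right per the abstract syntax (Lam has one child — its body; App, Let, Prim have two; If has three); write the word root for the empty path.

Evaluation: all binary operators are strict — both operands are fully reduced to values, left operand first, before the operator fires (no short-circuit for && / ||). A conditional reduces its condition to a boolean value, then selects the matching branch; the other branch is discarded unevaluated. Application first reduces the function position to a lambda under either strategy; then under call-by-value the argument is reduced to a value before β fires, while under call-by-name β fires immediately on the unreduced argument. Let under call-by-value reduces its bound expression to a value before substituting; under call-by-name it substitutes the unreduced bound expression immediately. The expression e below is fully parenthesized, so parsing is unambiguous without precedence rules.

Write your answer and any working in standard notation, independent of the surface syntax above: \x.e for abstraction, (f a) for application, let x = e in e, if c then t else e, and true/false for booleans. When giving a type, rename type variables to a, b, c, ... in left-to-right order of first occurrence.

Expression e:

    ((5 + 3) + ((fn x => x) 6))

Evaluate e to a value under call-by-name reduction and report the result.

Answer: 14

Trace:
step 0: ((5 + 3) + ((\x.x) 6))
step 1: [delta@0] (8 + ((\x.x) 6))
step 2: [beta@1] (8 + 6)
step 3: [delta@root] 14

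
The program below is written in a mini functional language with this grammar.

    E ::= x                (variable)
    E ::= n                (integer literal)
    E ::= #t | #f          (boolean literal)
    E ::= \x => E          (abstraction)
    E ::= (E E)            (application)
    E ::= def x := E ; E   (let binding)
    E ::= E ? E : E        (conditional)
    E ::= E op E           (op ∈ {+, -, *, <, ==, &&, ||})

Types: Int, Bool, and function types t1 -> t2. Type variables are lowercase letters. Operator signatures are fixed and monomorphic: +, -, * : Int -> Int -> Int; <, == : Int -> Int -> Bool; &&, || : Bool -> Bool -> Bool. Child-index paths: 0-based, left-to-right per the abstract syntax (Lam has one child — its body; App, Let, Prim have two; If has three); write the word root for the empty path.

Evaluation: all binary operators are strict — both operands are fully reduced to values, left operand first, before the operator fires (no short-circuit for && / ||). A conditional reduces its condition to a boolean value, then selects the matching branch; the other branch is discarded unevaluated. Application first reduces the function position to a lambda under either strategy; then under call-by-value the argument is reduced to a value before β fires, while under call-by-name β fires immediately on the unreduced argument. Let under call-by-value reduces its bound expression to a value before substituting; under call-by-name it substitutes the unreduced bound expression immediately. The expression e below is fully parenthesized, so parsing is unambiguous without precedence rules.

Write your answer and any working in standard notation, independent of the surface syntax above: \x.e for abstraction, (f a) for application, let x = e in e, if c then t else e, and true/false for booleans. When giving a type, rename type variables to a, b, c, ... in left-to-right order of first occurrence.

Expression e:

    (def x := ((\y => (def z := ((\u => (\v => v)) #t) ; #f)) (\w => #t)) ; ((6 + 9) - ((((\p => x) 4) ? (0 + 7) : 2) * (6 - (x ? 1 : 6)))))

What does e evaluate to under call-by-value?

Working:
step 0: (let x = ((\y.(let z = ((\u.(\v.v)) true) in false)) (\w.true)) in ((6 + 9) - ((if ((\p.x) 4) then (0 + 7) else 2) * (6 - (if x then 1 else 6)))))
step 1: [beta@0] (let x = (let z = ((\u.(\v.v)) true) in false) in ((6 + 9) - ((if ((\p.x) 4) then (0 + 7) else 2) * (6 - (if x then 1 else 6)))))
step 2: [beta@0.0] (let x = (let z = (\v.v) in false) in ((6 + 9) - ((if ((\p.x) 4) then (0 + 7) else 2) * (6 - (if x then 1 else 6)))))
step 3: [let@0] (let x = false in ((6 + 9) - ((if ((\p.x) 4) then (0 + 7) else 2) * (6 - (if x then 1 else 6)))))
step 4: [let@root] ((6 + 9) - ((if ((\p.false) 4) then (0 + 7) else 2) * (6 - (if false then 1 else 6))))
step 5: [delta@0] (15 - ((if ((\p.false) 4) then (0 + 7) else 2) * (6 - (if false then 1 else 6))))
step 6: [beta@1.0.0] (15 - ((if false then (0 + 7) else 2) * (6 - (if false then 1 else 6))))
step 7: [if@1.0] (15 - (2 * (6 - (if false then 1 else 6))))
step 8: [if@1.1.1] (15 - (2 * (6 - 6)))
step 9: [delta@1.1] (15 - (2 * 0))
step 10: [delta@1] (15 - 0)
step 11: [delta@root] 15

Answer: 15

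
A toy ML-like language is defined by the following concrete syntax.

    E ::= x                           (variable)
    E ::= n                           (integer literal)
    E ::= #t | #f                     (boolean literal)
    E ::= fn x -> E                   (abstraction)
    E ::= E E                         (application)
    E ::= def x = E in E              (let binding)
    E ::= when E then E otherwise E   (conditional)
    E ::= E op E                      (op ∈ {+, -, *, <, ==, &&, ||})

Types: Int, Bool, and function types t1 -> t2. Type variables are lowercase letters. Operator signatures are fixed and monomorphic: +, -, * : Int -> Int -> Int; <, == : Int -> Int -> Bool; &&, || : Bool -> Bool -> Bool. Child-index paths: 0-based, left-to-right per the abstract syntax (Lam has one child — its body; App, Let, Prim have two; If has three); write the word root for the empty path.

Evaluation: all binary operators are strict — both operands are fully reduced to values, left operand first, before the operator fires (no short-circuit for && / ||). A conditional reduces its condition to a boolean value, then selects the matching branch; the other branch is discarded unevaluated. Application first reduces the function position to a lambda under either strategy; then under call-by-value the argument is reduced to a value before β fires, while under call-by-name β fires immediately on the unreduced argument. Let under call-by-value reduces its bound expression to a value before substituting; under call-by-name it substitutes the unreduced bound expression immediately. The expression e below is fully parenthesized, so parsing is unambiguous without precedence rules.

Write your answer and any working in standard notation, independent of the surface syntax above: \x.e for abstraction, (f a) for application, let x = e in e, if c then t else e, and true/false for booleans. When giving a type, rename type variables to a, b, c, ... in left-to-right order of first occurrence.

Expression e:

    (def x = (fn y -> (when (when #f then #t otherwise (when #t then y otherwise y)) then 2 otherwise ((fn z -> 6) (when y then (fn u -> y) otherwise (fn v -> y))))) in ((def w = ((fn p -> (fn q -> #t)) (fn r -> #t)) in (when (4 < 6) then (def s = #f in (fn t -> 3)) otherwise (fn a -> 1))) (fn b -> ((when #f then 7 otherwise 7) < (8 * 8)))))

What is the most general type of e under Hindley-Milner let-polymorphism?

Answer: Int

Derivation:
  unify Bool ~ Bool
  unify Bool ~ Bool
y : a
y : a
  unify a ~ a
  unify Bool ~ a
  unify Bool ~ Bool
\z._ : b -> Int
y : Bool
  unify Bool ~ Bool
y : Bool
\u._ : c -> Bool
y : Bool
\v._ : d -> Bool
  unify c -> Bool ~ d -> Bool
  unify c ~ d
  unify Bool ~ Bool
  unify b -> Int ~ (d -> Bool) -> e
  unify b ~ d -> Bool
  unify Int ~ e
_ _ : Int
  unify Int ~ Int
\y._ : Bool -> Int
let x : Bool -> Int
\q._ : g -> Bool
\p._ : f -> g -> Bool
\r._ : h -> Bool
  unify f -> g -> Bool ~ (h -> Bool) -> i
  unify f ~ h -> Bool
  unify g -> Bool ~ i
_ _ : g -> Bool
let w : forall. g -> Bool
  unify Int ~ Int
  unify Int ~ Int
  unify Bool ~ Bool
let s : Bool
\t._ : j -> Int
\a._ : k -> Int
  unify j -> Int ~ k -> Int
  unify j ~ k
  unify Int ~ Int
  unify Bool ~ Bool
  unify Int ~ Int
  unify Int ~ Int
  unify Int ~ Int
  unify Int ~ Int
  unify Int ~ Int
\b._ : l -> Bool
  unify k -> Int ~ (l -> Bool) -> m
  unify k ~ l -> Bool
  unify Int ~ m
_ _ : Int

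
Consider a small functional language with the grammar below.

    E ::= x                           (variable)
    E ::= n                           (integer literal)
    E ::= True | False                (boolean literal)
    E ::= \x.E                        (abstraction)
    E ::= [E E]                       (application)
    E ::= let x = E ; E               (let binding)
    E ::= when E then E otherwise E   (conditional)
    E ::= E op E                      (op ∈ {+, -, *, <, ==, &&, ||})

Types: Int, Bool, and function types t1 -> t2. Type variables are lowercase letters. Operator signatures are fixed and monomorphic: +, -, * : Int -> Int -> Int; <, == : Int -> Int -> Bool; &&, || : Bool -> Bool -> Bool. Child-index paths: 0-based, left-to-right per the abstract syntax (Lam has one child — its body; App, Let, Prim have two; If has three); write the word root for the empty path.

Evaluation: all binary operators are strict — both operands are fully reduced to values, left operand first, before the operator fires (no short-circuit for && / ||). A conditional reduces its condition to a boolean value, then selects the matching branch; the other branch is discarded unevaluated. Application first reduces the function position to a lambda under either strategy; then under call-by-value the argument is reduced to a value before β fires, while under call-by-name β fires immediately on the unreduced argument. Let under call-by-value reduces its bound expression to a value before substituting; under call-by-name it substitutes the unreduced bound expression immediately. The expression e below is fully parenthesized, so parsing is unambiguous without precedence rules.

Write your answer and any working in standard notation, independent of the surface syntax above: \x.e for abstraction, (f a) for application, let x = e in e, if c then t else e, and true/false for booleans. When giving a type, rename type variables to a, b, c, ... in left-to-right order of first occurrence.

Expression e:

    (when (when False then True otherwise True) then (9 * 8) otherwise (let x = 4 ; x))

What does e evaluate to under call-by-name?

Answer: 72

Derivation:
step 0: (if (if false then true else true) then (9 * 8) else (let x = 4 in x))
step 1: [if@0] (if true then (9 * 8) else (let x = 4 in x))
step 2: [if@root] (9 * 8)
step 3: [delta@root] 72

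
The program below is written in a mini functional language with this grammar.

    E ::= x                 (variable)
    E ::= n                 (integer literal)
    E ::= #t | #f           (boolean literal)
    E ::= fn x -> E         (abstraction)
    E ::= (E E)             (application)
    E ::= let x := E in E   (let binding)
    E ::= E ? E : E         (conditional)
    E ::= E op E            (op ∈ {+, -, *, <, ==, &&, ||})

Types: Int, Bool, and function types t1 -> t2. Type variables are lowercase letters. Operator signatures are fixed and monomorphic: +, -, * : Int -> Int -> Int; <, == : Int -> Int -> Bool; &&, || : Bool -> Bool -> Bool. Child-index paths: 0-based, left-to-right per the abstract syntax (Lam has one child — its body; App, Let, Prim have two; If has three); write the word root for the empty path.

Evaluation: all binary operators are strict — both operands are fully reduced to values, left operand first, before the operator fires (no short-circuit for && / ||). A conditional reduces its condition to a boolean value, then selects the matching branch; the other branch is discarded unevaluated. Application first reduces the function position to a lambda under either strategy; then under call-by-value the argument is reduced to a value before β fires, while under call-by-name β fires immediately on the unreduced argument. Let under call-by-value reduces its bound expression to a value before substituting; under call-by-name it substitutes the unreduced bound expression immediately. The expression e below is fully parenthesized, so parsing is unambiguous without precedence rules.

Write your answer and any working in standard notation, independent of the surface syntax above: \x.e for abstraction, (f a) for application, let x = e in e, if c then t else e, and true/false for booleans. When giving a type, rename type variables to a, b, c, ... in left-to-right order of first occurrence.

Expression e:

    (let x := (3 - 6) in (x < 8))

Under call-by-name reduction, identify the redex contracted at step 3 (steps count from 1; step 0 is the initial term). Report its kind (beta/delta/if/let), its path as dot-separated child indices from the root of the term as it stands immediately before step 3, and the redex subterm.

Working:
step 0: (let x = (3 - 6) in (x < 8))
step 1: [let@root] ((3 - 6) < 8)
step 2: [delta@0] (-3 < 8)
step 3: [delta@root] true

Answer: delta at root : (-3 < 8)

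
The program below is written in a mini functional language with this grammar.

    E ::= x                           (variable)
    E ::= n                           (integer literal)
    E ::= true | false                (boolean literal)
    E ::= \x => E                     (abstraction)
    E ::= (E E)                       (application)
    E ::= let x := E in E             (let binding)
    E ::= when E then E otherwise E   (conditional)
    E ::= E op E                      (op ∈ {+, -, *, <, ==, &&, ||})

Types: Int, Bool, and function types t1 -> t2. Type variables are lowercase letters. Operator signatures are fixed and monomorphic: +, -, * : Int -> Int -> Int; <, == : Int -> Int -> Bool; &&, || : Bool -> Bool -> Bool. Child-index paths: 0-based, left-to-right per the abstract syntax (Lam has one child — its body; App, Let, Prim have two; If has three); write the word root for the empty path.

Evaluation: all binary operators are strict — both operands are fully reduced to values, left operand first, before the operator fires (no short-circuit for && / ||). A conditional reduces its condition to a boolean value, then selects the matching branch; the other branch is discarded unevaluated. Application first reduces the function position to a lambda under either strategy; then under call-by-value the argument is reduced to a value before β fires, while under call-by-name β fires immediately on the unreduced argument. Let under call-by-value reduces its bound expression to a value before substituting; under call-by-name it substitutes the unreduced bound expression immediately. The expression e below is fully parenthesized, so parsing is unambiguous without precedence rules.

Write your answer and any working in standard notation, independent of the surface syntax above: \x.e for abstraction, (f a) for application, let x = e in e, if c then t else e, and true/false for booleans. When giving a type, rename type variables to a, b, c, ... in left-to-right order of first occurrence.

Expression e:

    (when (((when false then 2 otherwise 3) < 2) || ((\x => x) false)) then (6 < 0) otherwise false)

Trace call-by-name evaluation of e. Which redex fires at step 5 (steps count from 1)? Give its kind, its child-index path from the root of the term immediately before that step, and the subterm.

Answer: if at root : (if false then (6 < 0) else false)

Derivation:
step 0: (if (((if false then 2 else 3) < 2) || ((\x.x) false)) then (6 < 0) else false)
step 1: [if@0.0.0] (if ((3 < 2) || ((\x.x) false)) then (6 < 0) else false)
step 2: [delta@0.0] (if (false || ((\x.x) false)) then (6 < 0) else false)
step 3: [beta@0.1] (if (false || false) then (6 < 0) else false)
step 4: [delta@0] (if false then (6 < 0) else false)
step 5: [if@root] false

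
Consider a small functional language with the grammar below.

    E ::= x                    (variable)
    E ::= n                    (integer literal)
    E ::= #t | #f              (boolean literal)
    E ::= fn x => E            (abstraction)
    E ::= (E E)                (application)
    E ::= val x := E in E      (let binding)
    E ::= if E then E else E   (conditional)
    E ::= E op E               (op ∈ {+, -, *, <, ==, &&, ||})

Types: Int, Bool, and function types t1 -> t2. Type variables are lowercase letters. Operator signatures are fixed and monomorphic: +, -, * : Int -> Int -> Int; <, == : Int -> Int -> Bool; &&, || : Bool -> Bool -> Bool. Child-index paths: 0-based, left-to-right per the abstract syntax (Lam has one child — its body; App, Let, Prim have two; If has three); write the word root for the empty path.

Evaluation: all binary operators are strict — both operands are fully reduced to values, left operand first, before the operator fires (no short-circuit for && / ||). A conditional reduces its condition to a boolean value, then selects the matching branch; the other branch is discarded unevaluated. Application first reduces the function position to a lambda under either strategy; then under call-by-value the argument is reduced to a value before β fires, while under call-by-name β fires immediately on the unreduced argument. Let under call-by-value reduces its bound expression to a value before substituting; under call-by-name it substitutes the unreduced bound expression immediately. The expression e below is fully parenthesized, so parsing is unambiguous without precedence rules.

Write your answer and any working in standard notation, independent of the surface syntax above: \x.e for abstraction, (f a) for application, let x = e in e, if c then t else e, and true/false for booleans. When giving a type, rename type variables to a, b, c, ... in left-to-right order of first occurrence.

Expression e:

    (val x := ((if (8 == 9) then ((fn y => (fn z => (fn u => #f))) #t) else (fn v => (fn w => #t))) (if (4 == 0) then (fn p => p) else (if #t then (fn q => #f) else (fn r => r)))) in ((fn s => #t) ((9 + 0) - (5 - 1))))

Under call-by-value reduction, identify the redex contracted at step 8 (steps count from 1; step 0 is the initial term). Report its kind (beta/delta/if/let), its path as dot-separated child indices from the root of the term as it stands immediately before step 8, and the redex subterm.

Answer: delta at 1.0 : (9 + 0)

Working:
step 0: (let x = ((if (8 == 9) then ((\y.(\z.(\u.false))) true) else (\v.(\w.true))) (if (4 == 0) then (\p.p) else (if true then (\q.false) else (\r.r)))) in ((\s.true) ((9 + 0) - (5 - 1))))
step 1: [delta@0.0.0] (let x = ((if false then ((\y.(\z.(\u.false))) true) else (\v.(\w.true))) (if (4 == 0) then (\p.p) else (if true then (\q.false) else (\r.r)))) in ((\s.true) ((9 + 0) - (5 - 1))))
step 2: [if@0.0] (let x = ((\v.(\w.true)) (if (4 == 0) then (\p.p) else (if true then (\q.false) else (\r.r)))) in ((\s.true) ((9 + 0) - (5 - 1))))
step 3: [delta@0.1.0] (let x = ((\v.(\w.true)) (if false then (\p.p) else (if true then (\q.false) else (\r.r)))) in ((\s.true) ((9 + 0) - (5 - 1))))
step 4: [if@0.1] (let x = ((\v.(\w.true)) (if true then (\q.false) else (\r.r))) in ((\s.true) ((9 + 0) - (5 - 1))))
step 5: [if@0.1] (let x = ((\v.(\w.true)) (\q.false)) in ((\s.true) ((9 + 0) - (5 - 1))))
step 6: [beta@0] (let x = (\w.true) in ((\s.true) ((9 + 0) - (5 - 1))))
step 7: [let@root] ((\s.true) ((9 + 0) - (5 - 1)))
step 8: [delta@1.0] ((\s.true) (9 - (5 - 1)))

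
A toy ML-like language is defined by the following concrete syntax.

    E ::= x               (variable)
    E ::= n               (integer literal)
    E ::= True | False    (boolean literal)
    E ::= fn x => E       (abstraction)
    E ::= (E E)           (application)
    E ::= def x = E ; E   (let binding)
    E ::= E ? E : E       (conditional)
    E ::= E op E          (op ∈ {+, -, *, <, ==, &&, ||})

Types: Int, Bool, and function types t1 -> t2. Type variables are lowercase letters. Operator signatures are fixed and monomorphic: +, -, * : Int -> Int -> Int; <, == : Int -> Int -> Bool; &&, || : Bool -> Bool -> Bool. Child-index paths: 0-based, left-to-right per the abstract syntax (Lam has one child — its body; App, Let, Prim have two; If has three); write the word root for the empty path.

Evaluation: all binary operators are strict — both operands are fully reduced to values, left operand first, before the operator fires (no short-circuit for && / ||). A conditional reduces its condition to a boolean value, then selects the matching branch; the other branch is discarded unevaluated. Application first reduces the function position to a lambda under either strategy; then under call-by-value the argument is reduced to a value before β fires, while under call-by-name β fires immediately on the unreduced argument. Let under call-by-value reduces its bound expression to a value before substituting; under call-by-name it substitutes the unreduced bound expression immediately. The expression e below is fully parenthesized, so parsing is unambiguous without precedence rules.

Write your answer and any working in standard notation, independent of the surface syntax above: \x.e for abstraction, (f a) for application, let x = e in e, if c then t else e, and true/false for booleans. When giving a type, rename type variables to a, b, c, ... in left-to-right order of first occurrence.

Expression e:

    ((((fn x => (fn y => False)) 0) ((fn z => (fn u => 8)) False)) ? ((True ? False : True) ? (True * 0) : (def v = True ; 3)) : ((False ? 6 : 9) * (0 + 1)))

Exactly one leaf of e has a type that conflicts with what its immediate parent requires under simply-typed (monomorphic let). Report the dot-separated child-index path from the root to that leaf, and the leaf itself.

Answer: 1.1.0 : true

Derivation:
\y._ : b -> Bool
\x._ : a -> b -> Bool
  unify a -> b -> Bool ~ Int -> c
  unify a ~ Int
  unify b -> Bool ~ c
_ _ : b -> Bool
\u._ : e -> Int
\z._ : d -> e -> Int
  unify d -> e -> Int ~ Bool -> f
  unify d ~ Bool
  unify e -> Int ~ f
_ _ : e -> Int
  unify b -> Bool ~ (e -> Int) -> g
  unify b ~ e -> Int
  unify Bool ~ g
_ _ : Bool
  unify Bool ~ Bool
  unify Bool ~ Bool
  unify Bool ~ Bool
  unify Bool ~ Bool
  unify Bool ~ Int
  FAIL: mismatch Bool ~ Int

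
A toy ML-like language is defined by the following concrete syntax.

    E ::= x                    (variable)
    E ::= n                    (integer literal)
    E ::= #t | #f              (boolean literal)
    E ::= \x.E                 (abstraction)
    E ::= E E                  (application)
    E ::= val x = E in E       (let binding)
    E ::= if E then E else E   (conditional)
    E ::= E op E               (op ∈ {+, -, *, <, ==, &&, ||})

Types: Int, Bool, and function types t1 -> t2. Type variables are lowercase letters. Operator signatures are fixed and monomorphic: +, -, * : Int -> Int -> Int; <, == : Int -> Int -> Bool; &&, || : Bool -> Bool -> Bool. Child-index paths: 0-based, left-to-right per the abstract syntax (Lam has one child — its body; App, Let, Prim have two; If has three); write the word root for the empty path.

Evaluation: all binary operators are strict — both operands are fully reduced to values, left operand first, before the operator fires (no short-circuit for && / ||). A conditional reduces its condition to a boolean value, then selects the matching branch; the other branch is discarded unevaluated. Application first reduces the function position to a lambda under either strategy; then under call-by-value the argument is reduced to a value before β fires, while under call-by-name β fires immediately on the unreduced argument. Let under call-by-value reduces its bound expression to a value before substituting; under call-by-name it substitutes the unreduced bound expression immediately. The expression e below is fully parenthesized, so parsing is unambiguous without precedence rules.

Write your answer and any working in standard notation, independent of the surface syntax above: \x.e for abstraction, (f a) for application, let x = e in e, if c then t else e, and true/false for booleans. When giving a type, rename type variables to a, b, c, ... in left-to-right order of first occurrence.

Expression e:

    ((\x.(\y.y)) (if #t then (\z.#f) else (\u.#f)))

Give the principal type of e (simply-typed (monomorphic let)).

Derivation:
y : b
\y._ : b -> b
\x._ : a -> b -> b
  unify Bool ~ Bool
\z._ : c -> Bool
\u._ : d -> Bool
  unify c -> Bool ~ d -> Bool
  unify c ~ d
  unify Bool ~ Bool
  unify a -> b -> b ~ (d -> Bool) -> e
  unify a ~ d -> Bool
  unify b -> b ~ e
_ _ : b -> b

Answer: a -> a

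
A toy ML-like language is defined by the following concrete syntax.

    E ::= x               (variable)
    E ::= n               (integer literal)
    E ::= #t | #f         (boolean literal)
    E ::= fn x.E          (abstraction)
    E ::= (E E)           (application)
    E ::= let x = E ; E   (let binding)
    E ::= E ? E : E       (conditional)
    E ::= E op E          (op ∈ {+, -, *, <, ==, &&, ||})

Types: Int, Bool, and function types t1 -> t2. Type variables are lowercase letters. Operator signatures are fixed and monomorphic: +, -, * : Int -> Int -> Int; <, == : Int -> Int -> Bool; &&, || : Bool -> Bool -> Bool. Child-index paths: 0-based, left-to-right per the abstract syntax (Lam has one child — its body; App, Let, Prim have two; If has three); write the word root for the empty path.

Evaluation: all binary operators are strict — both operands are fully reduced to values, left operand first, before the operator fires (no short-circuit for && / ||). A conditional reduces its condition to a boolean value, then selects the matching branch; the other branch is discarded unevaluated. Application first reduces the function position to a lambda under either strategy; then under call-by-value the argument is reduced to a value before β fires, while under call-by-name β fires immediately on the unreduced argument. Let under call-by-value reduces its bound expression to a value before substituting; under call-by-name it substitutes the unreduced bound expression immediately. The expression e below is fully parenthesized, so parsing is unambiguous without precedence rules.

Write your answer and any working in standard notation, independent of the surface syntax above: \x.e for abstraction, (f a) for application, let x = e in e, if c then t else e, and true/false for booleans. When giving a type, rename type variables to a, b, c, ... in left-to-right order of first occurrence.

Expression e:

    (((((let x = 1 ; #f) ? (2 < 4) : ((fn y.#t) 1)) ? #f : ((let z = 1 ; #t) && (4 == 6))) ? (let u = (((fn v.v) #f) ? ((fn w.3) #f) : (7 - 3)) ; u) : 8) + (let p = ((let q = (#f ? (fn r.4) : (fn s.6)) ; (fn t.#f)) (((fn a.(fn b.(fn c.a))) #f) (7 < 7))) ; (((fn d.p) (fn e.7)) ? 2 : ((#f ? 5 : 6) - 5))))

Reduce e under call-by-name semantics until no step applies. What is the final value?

Answer: 9

Derivation:
step 0: ((if (if (if (let x = 1 in false) then (2 < 4) else ((\y.true) 1)) then false else ((let z = 1 in true) && (4 == 6))) then (let u = (if ((\v.v) false) then ((\w.3) false) else (7 - 3)) in u) else 8) + (let p = ((let q = (if false then (\r.4) else (\s.6)) in (\t.false)) (((\a.(\b.(\c.a))) false) (7 < 7))) in (if ((\d.p) (\e.7)) then 2 else ((if false then 5 else 6) - 5))))
step 1: [let@0.0.0.0] ((if (if (if false then (2 < 4) else ((\y.true) 1)) then false else ((let z = 1 in true) && (4 == 6))) then (let u = (if ((\v.v) false) then ((\w.3) false) else (7 - 3)) in u) else 8) + (let p = ((let q = (if false then (\r.4) else (\s.6)) in (\t.false)) (((\a.(\b.(\c.a))) false) (7 < 7))) in (if ((\d.p) (\e.7)) then 2 else ((if false then 5 else 6) - 5))))
step 2: [if@0.0.0] ((if (if ((\y.true) 1) then false else ((let z = 1 in true) && (4 == 6))) then (let u = (if ((\v.v) false) then ((\w.3) false) else (7 - 3)) in u) else 8) + (let p = ((let q = (if false then (\r.4) else (\s.6)) in (\t.false)) (((\a.(\b.(\c.a))) false) (7 < 7))) in (if ((\d.p) (\e.7)) then 2 else ((if false then 5 else 6) - 5))))
step 3: [beta@0.0.0] ((if (if true then false else ((let z = 1 in true) && (4 == 6))) then (let u = (if ((\v.v) false) then ((\w.3) false) else (7 - 3)) in u) else 8) + (let p = ((let q = (if false then (\r.4) else (\s.6)) in (\t.false)) (((\a.(\b.(\c.a))) false) (7 < 7))) in (if ((\d.p) (\e.7)) then 2 else ((if false then 5 else 6) - 5))))
step 4: [if@0.0] ((if false then (let u = (if ((\v.v) false) then ((\w.3) false) else (7 - 3)) in u) else 8) + (let p = ((let q = (if false then (\r.4) else (\s.6)) in (\t.false)) (((\a.(\b.(\c.a))) false) (7 < 7))) in (if ((\d.p) (\e.7)) then 2 else ((if false then 5 else 6) - 5))))
step 5: [if@0] (8 + (let p = ((let q = (if false then (\r.4) else (\s.6)) in (\t.false)) (((\a.(\b.(\c.a))) false) (7 < 7))) in (if ((\d.p) (\e.7)) then 2 else ((if false then 5 else 6) - 5))))
step 6: [let@1] (8 + (if ((\d.((let q = (if false then (\r.4) else (\s.6)) in (\t.false)) (((\a.(\b.(\c.a))) false) (7 < 7)))) (\e.7)) then 2 else ((if false then 5 else 6) - 5)))
step 7: [beta@1.0] (8 + (if ((let q = (if false then (\r.4) else (\s.6)) in (\t.false)) (((\a.(\b.(\c.a))) false) (7 < 7))) then 2 else ((if false then 5 else 6) - 5)))
step 8: [let@1.0.0] (8 + (if ((\t.false) (((\a.(\b.(\c.a))) false) (7 < 7))) then 2 else ((if false then 5 else 6) - 5)))
step 9: [beta@1.0] (8 + (if false then 2 else ((if false then 5 else 6) - 5)))
step 10: [if@1] (8 + ((if false then 5 else 6) - 5))
step 11: [if@1.0] (8 + (6 - 5))
step 12: [delta@1] (8 + 1)
step 13: [delta@root] 9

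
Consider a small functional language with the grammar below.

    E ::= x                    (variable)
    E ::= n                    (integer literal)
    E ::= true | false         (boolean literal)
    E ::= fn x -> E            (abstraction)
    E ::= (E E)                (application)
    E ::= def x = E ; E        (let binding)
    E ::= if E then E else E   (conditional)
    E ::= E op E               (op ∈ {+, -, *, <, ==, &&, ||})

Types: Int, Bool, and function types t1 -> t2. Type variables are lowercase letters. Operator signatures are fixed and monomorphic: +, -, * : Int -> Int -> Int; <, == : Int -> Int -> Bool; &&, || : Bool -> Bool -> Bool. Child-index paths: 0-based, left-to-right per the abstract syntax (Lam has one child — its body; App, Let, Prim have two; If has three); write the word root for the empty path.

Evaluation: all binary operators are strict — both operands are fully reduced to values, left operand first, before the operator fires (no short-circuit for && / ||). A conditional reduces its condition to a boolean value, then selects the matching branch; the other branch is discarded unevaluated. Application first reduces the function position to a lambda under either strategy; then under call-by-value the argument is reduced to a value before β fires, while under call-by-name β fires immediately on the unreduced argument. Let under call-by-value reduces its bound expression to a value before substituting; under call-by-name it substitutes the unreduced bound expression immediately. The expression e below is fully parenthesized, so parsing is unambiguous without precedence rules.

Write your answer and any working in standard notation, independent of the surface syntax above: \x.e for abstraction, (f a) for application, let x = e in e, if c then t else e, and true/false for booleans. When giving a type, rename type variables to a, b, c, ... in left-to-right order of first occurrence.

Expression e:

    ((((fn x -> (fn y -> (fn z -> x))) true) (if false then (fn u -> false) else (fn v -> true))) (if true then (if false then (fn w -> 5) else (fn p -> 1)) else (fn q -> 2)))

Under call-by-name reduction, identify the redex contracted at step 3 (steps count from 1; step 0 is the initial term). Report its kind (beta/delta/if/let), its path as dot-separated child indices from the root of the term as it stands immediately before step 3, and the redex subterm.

Working:
step 0: ((((\x.(\y.(\z.x))) true) (if false then (\u.false) else (\v.true))) (if true then (if false then (\w.5) else (\p.1)) else (\q.2)))
step 1: [beta@0.0] (((\y.(\z.true)) (if false then (\u.false) else (\v.true))) (if true then (if false then (\w.5) else (\p.1)) else (\q.2)))
step 2: [beta@0] ((\z.true) (if true then (if false then (\w.5) else (\p.1)) else (\q.2)))
step 3: [beta@root] true

Answer: beta at root : ((\z.true) (if true then (if false then (\w.5) else (\p.1)) else (\q.2)))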